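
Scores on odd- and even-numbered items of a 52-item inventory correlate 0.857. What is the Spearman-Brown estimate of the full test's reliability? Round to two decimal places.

0.92

Each half is half the length of the full test, so the full test is n = 2 times a half.
r_full = 2(0.857) / (1 + 0.857)
       = 1.7140 / 1.8570 = 0.9230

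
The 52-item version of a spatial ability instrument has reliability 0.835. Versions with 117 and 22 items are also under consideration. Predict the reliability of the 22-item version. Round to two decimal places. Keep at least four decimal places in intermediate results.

0.68

The 117-item form is not needed; work directly from the 52-item form with n = 22/52 = 0.4231.
r_{22} = n·r / (1 + (n − 1)·r) = 0.3533 / 0.5183 ≈ 0.6817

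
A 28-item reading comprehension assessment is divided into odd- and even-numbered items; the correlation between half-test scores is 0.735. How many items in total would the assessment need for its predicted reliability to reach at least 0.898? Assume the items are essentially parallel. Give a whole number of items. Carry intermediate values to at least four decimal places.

Corrected full-test reliability: r_full = 2 × 0.735 / (1 + 0.735) ≈ 0.8473
Solve Spearman-Brown for n: n = 0.898(1 − 0.8473) / [0.8473(1 − 0.898)] = 1.5866
Required items = 1.5866 × 28 = 44.42, so 45 items.

45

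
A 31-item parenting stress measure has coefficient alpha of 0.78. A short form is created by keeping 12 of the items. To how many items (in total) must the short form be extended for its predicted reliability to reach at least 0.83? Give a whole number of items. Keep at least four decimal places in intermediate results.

First, r for the 12-item form: n = 12/31 = 0.3871, so r_12 = 0.3871·0.78/(1 + (0.3871 − 1)·0.78) = 0.5785
Length factor from the short form to reach 0.83: n' = 0.83(1 − 0.5785) / [0.5785(1 − 0.83)] ≈ 3.5573
Items = 3.5573 × 12 ≈ 42.69 → 43

43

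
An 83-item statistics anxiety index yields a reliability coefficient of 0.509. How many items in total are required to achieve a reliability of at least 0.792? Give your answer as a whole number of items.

n = [0.792 × 0.491] / [0.509 × 0.208]
  = 0.388872 / 0.105872 = 3.6730
3.6730 × 83 = 304.86 → 305 items

305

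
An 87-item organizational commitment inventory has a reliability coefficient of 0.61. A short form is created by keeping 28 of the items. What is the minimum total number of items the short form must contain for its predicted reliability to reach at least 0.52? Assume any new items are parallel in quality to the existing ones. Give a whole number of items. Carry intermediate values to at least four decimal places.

61

First, r for the 28-item form: n = 28/87 = 0.3218, so r_28 = 0.3218·0.61/(1 + (0.3218 − 1)·0.61) = 0.3348
Length factor from the short form to reach 0.52: n' = 0.52(1 − 0.3348) / [0.3348(1 − 0.52)] ≈ 2.1524
Total items = 2.1524 × 28 = 60.27, rounded up to 61.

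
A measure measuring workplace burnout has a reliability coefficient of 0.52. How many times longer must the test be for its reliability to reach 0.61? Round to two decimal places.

Invert Spearman-Brown to solve for n:
n = r*(1 − r) / [ r (1 − r*) ]
n = [0.61 × 0.48] / [0.52 × 0.39]
n = 0.2928 / 0.2028 ≈ 1.4438

1.44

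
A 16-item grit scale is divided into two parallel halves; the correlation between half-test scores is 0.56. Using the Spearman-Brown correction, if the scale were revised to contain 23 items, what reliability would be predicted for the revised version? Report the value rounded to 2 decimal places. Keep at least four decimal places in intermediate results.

0.79

First correct the split-half correlation to full-test reliability: r_full = 2 × 0.56 / (1 + 0.56) ≈ 0.7179
Length factor from 16 to 23 items: n = 23/16 = 1.4375
r_new = n·r_full / (1 + (n − 1)·r_full) = 1.0320 / 1.3141 ≈ 0.7853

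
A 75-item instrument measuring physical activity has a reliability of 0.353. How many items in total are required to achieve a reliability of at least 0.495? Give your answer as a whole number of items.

135

Invert Spearman-Brown to solve for n:
n = r_target (1 − r_old) / [ r_old (1 − r_target) ]
n = 0.495 × (1 − 0.353) / [ 0.353 × (1 − 0.495) ]
  = 0.320265 / 0.178265 = 1.7966
1.7966 × 75 = 134.75 → 135 items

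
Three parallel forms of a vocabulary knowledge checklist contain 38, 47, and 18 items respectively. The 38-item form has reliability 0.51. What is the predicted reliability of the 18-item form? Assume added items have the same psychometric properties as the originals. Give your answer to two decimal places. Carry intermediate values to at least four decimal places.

Only the ratio of lengths matters: n = 18/38 = 0.4737
r_{18} = n·r / (1 + (n − 1)·r) = 0.2416 / 0.7316 ≈ 0.3302

0.33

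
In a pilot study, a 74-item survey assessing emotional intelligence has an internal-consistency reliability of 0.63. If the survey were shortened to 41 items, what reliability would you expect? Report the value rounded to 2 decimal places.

Length ratio n = 41/74 = 0.5541
By Spearman-Brown, r_new = n r / (1 + (n − 1) r).
r_new = 0.5541·0.63 / [1 + (0.5541 − 1)·0.63]
r_new = 0.3491 / 0.7191 ≈ 0.4855

0.49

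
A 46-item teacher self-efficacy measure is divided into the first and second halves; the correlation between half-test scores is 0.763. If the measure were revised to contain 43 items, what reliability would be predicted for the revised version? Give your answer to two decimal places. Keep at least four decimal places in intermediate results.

Full-test reliability from the split-half r: r_full = 2(0.763)/(1 + 0.763) = 0.8656
Then adjust to 43 items: n = 43/46 = 0.9348
r_new = n·r_full / (1 + (n − 1)·r_full) = 0.8092 / 0.9436 ≈ 0.8576

0.86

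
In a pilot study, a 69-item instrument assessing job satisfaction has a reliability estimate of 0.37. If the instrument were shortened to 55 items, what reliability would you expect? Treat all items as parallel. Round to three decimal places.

The new length is 55/69 = 0.7971 times the old.
r_new = 0.7971·0.37 / [1 + (0.7971 − 1)·0.37]
     = 0.2949 / 0.9249 = 0.3188

0.319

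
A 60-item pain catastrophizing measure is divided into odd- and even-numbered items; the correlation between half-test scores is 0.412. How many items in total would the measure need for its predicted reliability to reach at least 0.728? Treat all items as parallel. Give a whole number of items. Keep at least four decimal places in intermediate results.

Corrected full-test reliability: r_full = 2 × 0.412 / (1 + 0.412) ≈ 0.5836
n = r_tgt(1 − r_full) / [r_full(1 − r_tgt)] = 0.728 × 0.4164 / (0.5836 × 0.272) ≈ 1.9097
Items = 1.9097 × 60 ≈ 114.58 → 115

115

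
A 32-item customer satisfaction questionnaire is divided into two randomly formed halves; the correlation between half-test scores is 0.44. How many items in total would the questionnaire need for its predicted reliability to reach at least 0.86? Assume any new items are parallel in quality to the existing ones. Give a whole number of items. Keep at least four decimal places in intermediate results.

r_full = 2(0.44)/(1 + 0.44) = 0.6111
n = r_tgt(1 − r_full) / [r_full(1 − r_tgt)] = 0.86 × 0.3889 / (0.6111 × 0.14) ≈ 3.9093
Items = 3.9093 × 32 ≈ 125.10 → 126

126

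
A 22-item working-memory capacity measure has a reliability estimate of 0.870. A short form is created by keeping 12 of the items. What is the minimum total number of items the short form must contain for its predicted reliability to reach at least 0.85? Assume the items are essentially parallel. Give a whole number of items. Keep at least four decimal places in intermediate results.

19

First, r for the 12-item form: n = 12/22 = 0.5455, so r_12 = 0.5455·0.870/(1 + (0.5455 − 1)·0.870) = 0.7850
Then solve for n' with r_old = 0.7850, r_target = 0.85: n' = 0.85(1 − 0.7850)/[0.7850(1 − 0.85)] = 1.5520
Total items = 1.5520 × 12 = 18.62, rounded up to 19.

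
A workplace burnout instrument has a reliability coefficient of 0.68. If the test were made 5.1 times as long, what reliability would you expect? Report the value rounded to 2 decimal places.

0.92

Spearman-Brown: r_new = n·r / (1 + (n − 1)·r)
r_new = (5.1 × 0.68) / (1 + (5.1 − 1) × 0.68)
     = 3.4680 / 3.7880 = 0.9155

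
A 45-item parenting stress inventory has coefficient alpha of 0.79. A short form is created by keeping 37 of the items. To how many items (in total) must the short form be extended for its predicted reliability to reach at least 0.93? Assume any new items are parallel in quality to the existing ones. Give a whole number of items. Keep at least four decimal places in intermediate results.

159

First, r for the 37-item form: n = 37/45 = 0.8222, so r_37 = 0.8222·0.79/(1 + (0.8222 − 1)·0.79) = 0.7557
Length factor from the short form to reach 0.93: n' = 0.93(1 − 0.7557) / [0.7557(1 − 0.93)] ≈ 4.2950
Total items = 4.2950 × 37 = 158.91, rounded up to 159.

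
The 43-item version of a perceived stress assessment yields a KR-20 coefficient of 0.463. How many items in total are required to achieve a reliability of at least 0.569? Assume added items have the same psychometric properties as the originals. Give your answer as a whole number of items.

n = [0.569 × 0.537] / [0.463 × 0.431]
n = 0.305553 / 0.199553 ≈ 1.5312
Items needed = n × 43 = 1.5312 × 43 ≈ 65.84 → round up to 66

66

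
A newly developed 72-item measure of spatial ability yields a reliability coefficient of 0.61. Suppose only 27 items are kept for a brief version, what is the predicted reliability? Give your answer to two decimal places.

n = 27/72 = 0.375
r_new = 0.375·0.61 / [1 + (0.375 − 1)·0.61]
r_new = 0.2288 / 0.6188 ≈ 0.3697

0.37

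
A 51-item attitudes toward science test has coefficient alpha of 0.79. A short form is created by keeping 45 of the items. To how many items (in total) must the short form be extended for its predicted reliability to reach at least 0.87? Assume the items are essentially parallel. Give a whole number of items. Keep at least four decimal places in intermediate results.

91

Short-form reliability: n = 45/51 = 0.8824; r_45 = n·r/(1+(n−1)r) ≈ 0.7685
Then solve for n' with r_old = 0.7685, r_target = 0.87: n' = 0.87(1 − 0.7685)/[0.7685(1 − 0.87)] = 2.0160
Total items = 2.0160 × 45 = 90.72, rounded up to 91.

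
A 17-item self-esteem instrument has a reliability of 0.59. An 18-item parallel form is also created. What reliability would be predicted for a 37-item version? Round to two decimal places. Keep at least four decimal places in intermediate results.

0.76

The 18-item form is not needed; work directly from the 17-item form with n = 37/17 = 2.1765.
r_{37} = n·r / (1 + (n − 1)·r) = 1.2841 / 1.6941 ≈ 0.7580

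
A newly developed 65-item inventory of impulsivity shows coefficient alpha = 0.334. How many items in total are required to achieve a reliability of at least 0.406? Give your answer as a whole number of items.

n = [0.406 × 0.666] / [0.334 × 0.594]
n = 0.270396 / 0.198396 ≈ 1.3629
Items needed = n × 65 = 1.3629 × 65 ≈ 88.59 → round up to 89

89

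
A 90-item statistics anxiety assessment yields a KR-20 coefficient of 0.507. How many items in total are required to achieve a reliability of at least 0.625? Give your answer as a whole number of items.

146

n = [0.625 × 0.493] / [0.507 × 0.375]
  = 0.308125 / 0.190125 = 1.6206
So the test needs 1.6206 × 90 ≈ 145.85 items; rounding up, 146.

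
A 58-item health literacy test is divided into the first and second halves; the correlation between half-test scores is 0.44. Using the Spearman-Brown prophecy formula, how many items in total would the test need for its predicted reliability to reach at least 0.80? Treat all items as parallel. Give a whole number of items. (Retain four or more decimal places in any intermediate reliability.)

148

Corrected full-test reliability: r_full = 2 × 0.44 / (1 + 0.44) ≈ 0.6111
Solve Spearman-Brown for n: n = 0.80(1 − 0.6111) / [0.6111(1 − 0.80)] = 2.5456
Items = 2.5456 × 58 ≈ 147.64 → 148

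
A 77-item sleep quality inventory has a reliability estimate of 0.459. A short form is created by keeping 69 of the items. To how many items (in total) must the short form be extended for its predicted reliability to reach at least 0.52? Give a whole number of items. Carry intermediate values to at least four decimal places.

99

First, r for the 69-item form: n = 69/77 = 0.8961, so r_69 = 0.8961·0.459/(1 + (0.8961 − 1)·0.459) = 0.4319
Length factor from the short form to reach 0.52: n' = 0.52(1 − 0.4319) / [0.4319(1 − 0.52)] ≈ 1.4250
Total items = 1.4250 × 69 = 98.33, rounded up to 99.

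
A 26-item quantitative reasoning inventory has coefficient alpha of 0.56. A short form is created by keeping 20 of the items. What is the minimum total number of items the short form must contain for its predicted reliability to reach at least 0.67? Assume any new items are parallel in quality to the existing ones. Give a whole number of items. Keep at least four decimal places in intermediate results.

42

First, r for the 20-item form: n = 20/26 = 0.7692, so r_20 = 0.7692·0.56/(1 + (0.7692 − 1)·0.56) = 0.4947
Then solve for n' with r_old = 0.4947, r_target = 0.67: n' = 0.67(1 − 0.4947)/[0.4947(1 − 0.67)] = 2.0738
Items = 2.0738 × 20 ≈ 41.48 → 42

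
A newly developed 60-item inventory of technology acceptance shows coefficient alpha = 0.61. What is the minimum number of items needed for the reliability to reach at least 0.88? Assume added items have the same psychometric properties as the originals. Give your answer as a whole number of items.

n = 0.88 × (1 − 0.61) / [ 0.61 × (1 − 0.88) ]
  = 0.3432 / 0.0732 = 4.6885
Items needed = n × 60 = 4.6885 × 60 ≈ 281.31 → round up to 282

282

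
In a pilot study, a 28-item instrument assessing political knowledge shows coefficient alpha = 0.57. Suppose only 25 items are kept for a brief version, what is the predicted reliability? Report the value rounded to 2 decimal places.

0.54

The new length is 25/28 = 0.8929 times the old.
r_new = 0.8929·0.57 / [1 + (0.8929 − 1)·0.57]
     = 0.5090 / 0.9390 = 0.5421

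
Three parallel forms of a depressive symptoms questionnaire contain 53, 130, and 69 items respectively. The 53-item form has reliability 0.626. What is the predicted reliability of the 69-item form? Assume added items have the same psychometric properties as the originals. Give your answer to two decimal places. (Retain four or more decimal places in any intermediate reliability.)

0.69

Only the ratio of lengths matters: n = 69/53 = 1.3019
r_{69} = n·r / (1 + (n − 1)·r) = 0.8150 / 1.1890 ≈ 0.6854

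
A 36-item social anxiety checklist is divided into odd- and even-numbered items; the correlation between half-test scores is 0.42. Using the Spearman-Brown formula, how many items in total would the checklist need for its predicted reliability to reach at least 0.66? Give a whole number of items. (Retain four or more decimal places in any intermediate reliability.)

r_full = 2(0.42)/(1 + 0.42) = 0.5915
Solve Spearman-Brown for n: n = 0.66(1 − 0.5915) / [0.5915(1 − 0.66)] = 1.3406
Items = 1.3406 × 36 ≈ 48.26 → 49

49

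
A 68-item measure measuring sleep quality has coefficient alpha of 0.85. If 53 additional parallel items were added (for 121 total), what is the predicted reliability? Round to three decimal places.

The new length is 121/68 = 1.7794 times the old.
r_new = 1.7794·0.85 / [1 + (1.7794 − 1)·0.85]
r_new = 1.5125 / 1.6625 ≈ 0.9098

0.910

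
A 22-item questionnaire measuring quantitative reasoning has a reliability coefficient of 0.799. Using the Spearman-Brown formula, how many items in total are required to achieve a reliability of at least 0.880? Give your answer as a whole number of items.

41

n = [0.880 × 0.201] / [0.799 × 0.120]
  = 0.176880 / 0.095880 = 1.8448
So the test needs 1.8448 × 22 ≈ 40.59 items; rounding up, 41.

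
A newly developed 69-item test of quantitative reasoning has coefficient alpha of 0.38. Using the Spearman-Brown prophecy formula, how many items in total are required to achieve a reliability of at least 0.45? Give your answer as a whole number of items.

Invert Spearman-Brown to solve for n:
n = r_target (1 − r_old) / [ r_old (1 − r_target) ]
n = [0.45 × 0.62] / [0.38 × 0.55]
  = 0.2790 / 0.2090 = 1.3349
So the test needs 1.3349 × 69 ≈ 92.11 items; rounding up, 93.

93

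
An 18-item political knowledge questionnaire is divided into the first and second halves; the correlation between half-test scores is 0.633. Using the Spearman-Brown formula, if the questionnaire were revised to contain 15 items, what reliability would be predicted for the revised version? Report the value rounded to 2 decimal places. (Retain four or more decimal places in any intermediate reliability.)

Spearman-Brown correction (n = 2): r_full = 2·0.633/(1 + 0.633) = 0.7753
Then adjust to 15 items: n = 15/18 = 0.8333
r_new = n·r_full / (1 + (n − 1)·r_full) = 0.6461 / 0.8708 ≈ 0.7420

0.74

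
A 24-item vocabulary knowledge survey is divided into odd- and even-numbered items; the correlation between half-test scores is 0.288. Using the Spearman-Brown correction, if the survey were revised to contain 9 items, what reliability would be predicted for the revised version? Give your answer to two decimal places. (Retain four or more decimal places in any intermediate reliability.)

Full-test reliability from the split-half r: r_full = 2(0.288)/(1 + 0.288) = 0.4472
Length factor from 24 to 9 items: n = 9/24 = 0.3750
r_new = n·r_full / (1 + (n − 1)·r_full) = 0.1677 / 0.7205 ≈ 0.2328

0.23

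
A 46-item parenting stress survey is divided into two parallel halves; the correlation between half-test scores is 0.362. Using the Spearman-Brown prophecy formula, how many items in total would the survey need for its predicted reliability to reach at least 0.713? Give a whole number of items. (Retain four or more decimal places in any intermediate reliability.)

101

r_full = 2(0.362)/(1 + 0.362) = 0.5316
n = r_tgt(1 − r_full) / [r_full(1 − r_tgt)] = 0.713 × 0.4684 / (0.5316 × 0.287) ≈ 2.1890
Items = 2.1890 × 46 ≈ 100.69 → 101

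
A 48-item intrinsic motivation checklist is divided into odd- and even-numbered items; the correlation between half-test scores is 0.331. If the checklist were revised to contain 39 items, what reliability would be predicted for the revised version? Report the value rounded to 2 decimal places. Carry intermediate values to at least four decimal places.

0.45

Full-test reliability from the split-half r: r_full = 2(0.331)/(1 + 0.331) = 0.4974
Length factor from 48 to 39 items: n = 39/48 = 0.8125
r_new = n·r_full / (1 + (n − 1)·r_full) = 0.4041 / 0.9067 ≈ 0.4457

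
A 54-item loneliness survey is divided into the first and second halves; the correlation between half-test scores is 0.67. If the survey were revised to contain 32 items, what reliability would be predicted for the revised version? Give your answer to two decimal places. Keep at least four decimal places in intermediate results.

Full-test reliability from the split-half r: r_full = 2(0.67)/(1 + 0.67) = 0.8024
Then adjust to 32 items: n = 32/54 = 0.5926
r_new = n·r_full / (1 + (n − 1)·r_full) = 0.4755 / 0.6731 ≈ 0.7064

0.71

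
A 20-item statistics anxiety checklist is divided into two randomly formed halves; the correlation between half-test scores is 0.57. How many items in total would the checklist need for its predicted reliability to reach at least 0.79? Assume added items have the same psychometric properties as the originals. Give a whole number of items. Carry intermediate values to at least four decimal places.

r_full = 2(0.57)/(1 + 0.57) = 0.7261
n = r_tgt(1 − r_full) / [r_full(1 − r_tgt)] = 0.79 × 0.2739 / (0.7261 × 0.21) ≈ 1.4191
Items = 1.4191 × 20 ≈ 28.38 → 29

29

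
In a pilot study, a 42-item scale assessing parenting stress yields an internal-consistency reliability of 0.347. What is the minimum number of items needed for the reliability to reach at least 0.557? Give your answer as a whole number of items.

Rearranging the Spearman-Brown formula for n,
n = r*(1 − r) / [ r (1 − r*) ]
n = [0.557 × 0.653] / [0.347 × 0.443]
n = 0.363721 / 0.153721 ≈ 2.3661
Items needed = n × 42 = 2.3661 × 42 ≈ 99.38 → round up to 100

100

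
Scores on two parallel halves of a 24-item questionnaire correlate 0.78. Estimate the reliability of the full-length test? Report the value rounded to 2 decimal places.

r_full = 2(0.78) / (1 + 0.78)
       = 1.5600 / 1.7800 = 0.8764

0.88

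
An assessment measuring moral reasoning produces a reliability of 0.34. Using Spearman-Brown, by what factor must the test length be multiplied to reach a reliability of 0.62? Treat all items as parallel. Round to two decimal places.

3.17

n = 0.62 × (1 − 0.34) / [ 0.34 × (1 − 0.62) ]
  = 0.4092 / 0.1292 = 3.1672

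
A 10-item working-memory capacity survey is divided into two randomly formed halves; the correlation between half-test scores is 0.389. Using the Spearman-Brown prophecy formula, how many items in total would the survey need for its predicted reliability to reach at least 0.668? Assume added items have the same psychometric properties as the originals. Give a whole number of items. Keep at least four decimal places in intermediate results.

16

r_full = 2(0.389)/(1 + 0.389) = 0.5601
Solve Spearman-Brown for n: n = 0.668(1 − 0.5601) / [0.5601(1 − 0.668)] = 1.5803
Items = 1.5803 × 10 ≈ 15.80 → 16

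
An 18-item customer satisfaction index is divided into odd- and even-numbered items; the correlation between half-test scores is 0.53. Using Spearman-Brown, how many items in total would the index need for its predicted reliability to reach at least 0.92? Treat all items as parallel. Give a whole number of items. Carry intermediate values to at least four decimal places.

Corrected full-test reliability: r_full = 2 × 0.53 / (1 + 0.53) ≈ 0.6928
n = r_tgt(1 − r_full) / [r_full(1 − r_tgt)] = 0.92 × 0.3072 / (0.6928 × 0.08) ≈ 5.0993
Required items = 5.0993 × 18 = 91.79, so 92 items.

92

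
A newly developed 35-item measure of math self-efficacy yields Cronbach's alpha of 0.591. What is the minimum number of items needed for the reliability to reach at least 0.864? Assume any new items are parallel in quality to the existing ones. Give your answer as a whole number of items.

Invert Spearman-Brown to solve for n:
n = r_target (1 − r_old) / [ r_old (1 − r_target) ]
n = [0.864 × 0.409] / [0.591 × 0.136]
  = 0.353376 / 0.080376 = 4.3965
So the test needs 4.3965 × 35 ≈ 153.88 items; rounding up, 154.

154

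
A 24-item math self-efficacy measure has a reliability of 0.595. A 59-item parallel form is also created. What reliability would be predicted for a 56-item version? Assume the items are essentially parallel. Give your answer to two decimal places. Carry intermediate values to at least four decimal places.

0.77

The 59-item form is not needed; work directly from the 24-item form with n = 56/24 = 2.3333.
r_{56} = n·r / (1 + (n − 1)·r) = 1.3883 / 1.7933 ≈ 0.7742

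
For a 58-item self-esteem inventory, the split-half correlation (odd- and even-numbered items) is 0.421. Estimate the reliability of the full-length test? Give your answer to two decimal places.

0.59

r_full = 2r_hh / (1 + r_hh) = 2 × 0.421 / (1 + 0.421)
r_full = 0.8420 / 1.4210 ≈ 0.5925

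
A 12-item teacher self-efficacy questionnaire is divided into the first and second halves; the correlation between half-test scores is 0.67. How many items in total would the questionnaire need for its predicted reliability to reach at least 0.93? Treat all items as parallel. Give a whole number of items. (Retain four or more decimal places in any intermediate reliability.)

40

r_full = 2(0.67)/(1 + 0.67) = 0.8024
Solve Spearman-Brown for n: n = 0.93(1 − 0.8024) / [0.8024(1 − 0.93)] = 3.2718
Items = 3.2718 × 12 ≈ 39.26 → 40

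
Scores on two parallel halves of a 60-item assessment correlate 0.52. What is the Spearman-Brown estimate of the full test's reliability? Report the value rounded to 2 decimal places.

Apply the Spearman-Brown correction with n = 2:
r_full = 2r_hh / (1 + r_hh) = 2 × 0.52 / (1 + 0.52)
r_full = 1.0400 / 1.5200 ≈ 0.6842

0.68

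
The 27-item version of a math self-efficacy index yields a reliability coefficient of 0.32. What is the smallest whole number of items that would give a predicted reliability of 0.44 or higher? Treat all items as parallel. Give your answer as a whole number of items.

46

n = 0.44 × (1 − 0.32) / [ 0.32 × (1 − 0.44) ]
  = 0.2992 / 0.1792 = 1.6696
So the test needs 1.6696 × 27 ≈ 45.08 items; rounding up, 46.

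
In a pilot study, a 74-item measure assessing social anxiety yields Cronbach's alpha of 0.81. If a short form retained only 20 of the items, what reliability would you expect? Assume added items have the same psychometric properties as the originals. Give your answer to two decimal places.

Length ratio n = 20/74 = 0.2703
r_new = (0.2703 × 0.81) / (1 + (0.2703 − 1) × 0.81)
r_new = 0.2189 / 0.4089 ≈ 0.5353

0.54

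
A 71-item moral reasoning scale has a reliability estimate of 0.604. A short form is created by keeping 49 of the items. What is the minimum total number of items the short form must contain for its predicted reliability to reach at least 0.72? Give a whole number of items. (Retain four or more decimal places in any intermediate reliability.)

120

Short-form reliability: n = 49/71 = 0.6901; r_49 = n·r/(1+(n−1)r) ≈ 0.5128
Length factor from the short form to reach 0.72: n' = 0.72(1 − 0.5128) / [0.5128(1 − 0.72)] ≈ 2.4431
Items = 2.4431 × 49 ≈ 119.71 → 120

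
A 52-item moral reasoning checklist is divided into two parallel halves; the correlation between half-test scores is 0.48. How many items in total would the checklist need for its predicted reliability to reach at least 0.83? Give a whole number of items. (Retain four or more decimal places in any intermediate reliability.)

138

Corrected full-test reliability: r_full = 2 × 0.48 / (1 + 0.48) ≈ 0.6486
n = r_tgt(1 − r_full) / [r_full(1 − r_tgt)] = 0.83 × 0.3514 / (0.6486 × 0.17) ≈ 2.6452
Required items = 2.6452 × 52 = 137.55, so 138 items.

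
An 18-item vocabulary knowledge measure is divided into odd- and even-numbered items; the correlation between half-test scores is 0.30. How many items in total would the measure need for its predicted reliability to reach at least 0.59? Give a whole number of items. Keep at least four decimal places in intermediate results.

31

r_full = 2(0.30)/(1 + 0.30) = 0.4615
Solve Spearman-Brown for n: n = 0.59(1 − 0.4615) / [0.4615(1 − 0.59)] = 1.6791
Items = 1.6791 × 18 ≈ 30.22 → 31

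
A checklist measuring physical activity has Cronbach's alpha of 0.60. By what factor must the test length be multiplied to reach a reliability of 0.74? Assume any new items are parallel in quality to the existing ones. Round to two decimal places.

n = [0.74 × 0.40] / [0.60 × 0.26]
  = 0.2960 / 0.1560 = 1.8974

1.90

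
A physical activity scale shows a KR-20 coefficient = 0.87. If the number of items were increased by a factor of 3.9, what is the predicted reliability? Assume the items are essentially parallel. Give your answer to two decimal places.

r_new = 3.9·0.87 / [1 + (3.9 − 1)·0.87]
r_new = 3.3930 / 3.5230 ≈ 0.9631

0.96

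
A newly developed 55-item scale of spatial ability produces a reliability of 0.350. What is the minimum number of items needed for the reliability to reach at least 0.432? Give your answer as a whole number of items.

Rearranging the Spearman-Brown formula for n,
n = r_target (1 − r_old) / [ r_old (1 − r_target) ]
n = [0.432 × 0.650] / [0.350 × 0.568]
  = 0.280800 / 0.198800 = 1.4125
Items needed = n × 55 = 1.4125 × 55 ≈ 77.69 → round up to 78

78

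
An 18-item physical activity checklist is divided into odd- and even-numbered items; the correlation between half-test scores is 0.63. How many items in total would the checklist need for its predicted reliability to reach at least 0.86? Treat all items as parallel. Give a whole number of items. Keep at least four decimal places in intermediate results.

33

Corrected full-test reliability: r_full = 2 × 0.63 / (1 + 0.63) ≈ 0.7730
Solve Spearman-Brown for n: n = 0.86(1 − 0.7730) / [0.7730(1 − 0.86)] = 1.8039
Required items = 1.8039 × 18 = 32.47, so 33 items.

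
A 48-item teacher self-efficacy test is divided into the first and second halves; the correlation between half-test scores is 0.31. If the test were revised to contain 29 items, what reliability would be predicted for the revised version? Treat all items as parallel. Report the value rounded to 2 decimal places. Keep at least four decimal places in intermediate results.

0.35

Spearman-Brown correction (n = 2): r_full = 2·0.31/(1 + 0.31) = 0.4733
Length factor from 48 to 29 items: n = 29/48 = 0.6042
r_new = n·r_full / (1 + (n − 1)·r_full) = 0.2860 / 0.8127 ≈ 0.3519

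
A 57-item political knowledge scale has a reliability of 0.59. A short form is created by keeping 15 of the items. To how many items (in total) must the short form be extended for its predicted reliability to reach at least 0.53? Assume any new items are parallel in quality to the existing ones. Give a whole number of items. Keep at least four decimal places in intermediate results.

45

Short-form reliability: n = 15/57 = 0.2632; r_15 = n·r/(1+(n−1)r) ≈ 0.2747
Then solve for n' with r_old = 0.2747, r_target = 0.53: n' = 0.53(1 − 0.2747)/[0.2747(1 − 0.53)] = 2.9774
Items = 2.9774 × 15 ≈ 44.66 → 45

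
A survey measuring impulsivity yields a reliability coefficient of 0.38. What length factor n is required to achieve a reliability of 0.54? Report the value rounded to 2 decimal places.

n = 0.54(1 − 0.38) / [0.38(1 − 0.54)]
n = 0.3348 / 0.1748 ≈ 1.9153

1.92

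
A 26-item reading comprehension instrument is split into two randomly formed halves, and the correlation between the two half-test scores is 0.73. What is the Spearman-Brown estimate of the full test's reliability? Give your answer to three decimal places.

r_full = 2(0.73) / (1 + 0.73)
r_full = 1.4600 / 1.7300 ≈ 0.8439

0.844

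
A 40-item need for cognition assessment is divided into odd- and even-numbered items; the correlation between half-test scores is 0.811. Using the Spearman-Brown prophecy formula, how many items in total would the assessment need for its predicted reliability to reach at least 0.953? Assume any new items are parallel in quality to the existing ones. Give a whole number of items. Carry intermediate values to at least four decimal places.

Corrected full-test reliability: r_full = 2 × 0.811 / (1 + 0.811) ≈ 0.8956
n = r_tgt(1 − r_full) / [r_full(1 − r_tgt)] = 0.953 × 0.1044 / (0.8956 × 0.047) ≈ 2.3636
Required items = 2.3636 × 40 = 94.54, so 95 items.

95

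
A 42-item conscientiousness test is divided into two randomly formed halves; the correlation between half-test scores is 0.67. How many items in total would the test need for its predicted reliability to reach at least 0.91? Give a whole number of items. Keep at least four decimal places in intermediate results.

105

Corrected full-test reliability: r_full = 2 × 0.67 / (1 + 0.67) ≈ 0.8024
n = r_tgt(1 − r_full) / [r_full(1 − r_tgt)] = 0.91 × 0.1976 / (0.8024 × 0.09) ≈ 2.4900
Items = 2.4900 × 42 ≈ 104.58 → 105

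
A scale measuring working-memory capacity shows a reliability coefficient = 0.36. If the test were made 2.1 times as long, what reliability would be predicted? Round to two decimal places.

r_new = 2.1·0.36 / [1 + (2.1 − 1)·0.36]
r_new = 0.7560 / 1.3960 ≈ 0.5415

0.54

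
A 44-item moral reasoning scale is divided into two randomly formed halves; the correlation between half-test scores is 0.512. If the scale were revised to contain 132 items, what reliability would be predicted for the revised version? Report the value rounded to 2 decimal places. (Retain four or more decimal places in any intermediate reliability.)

Spearman-Brown correction (n = 2): r_full = 2·0.512/(1 + 0.512) = 0.6772
Length factor from 44 to 132 items: n = 132/44 = 3.0000
r_new = n·r_full / (1 + (n − 1)·r_full) = 2.0316 / 2.3544 ≈ 0.8629

0.86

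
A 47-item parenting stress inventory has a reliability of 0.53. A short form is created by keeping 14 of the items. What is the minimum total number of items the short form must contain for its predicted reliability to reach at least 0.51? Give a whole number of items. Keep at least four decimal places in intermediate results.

44

Short-form reliability: n = 14/47 = 0.2979; r_14 = n·r/(1+(n−1)r) ≈ 0.2515
Length factor from the short form to reach 0.51: n' = 0.51(1 − 0.2515) / [0.2515(1 − 0.51)] ≈ 3.0976
Total items = 3.0976 × 14 = 43.37, rounded up to 44.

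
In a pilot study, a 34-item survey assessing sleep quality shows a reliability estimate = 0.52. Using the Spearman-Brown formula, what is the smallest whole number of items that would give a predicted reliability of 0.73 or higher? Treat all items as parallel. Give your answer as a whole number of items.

Spearman-Brown solved for the length factor n:
n = r*(1 − r) / [ r (1 − r*) ]
n = [0.73 × 0.48] / [0.52 × 0.27]
n = 0.3504 / 0.1404 ≈ 2.4957
So the test needs 2.4957 × 34 ≈ 84.85 items; rounding up, 85.

85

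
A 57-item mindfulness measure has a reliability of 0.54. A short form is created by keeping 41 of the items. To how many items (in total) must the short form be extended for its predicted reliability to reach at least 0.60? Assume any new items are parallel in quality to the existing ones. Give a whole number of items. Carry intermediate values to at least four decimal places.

Short-form reliability: n = 41/57 = 0.7193; r_41 = n·r/(1+(n−1)r) ≈ 0.4578
Length factor from the short form to reach 0.60: n' = 0.60(1 − 0.4578) / [0.4578(1 − 0.60)] ≈ 1.7765
Items = 1.7765 × 41 ≈ 72.84 → 73

73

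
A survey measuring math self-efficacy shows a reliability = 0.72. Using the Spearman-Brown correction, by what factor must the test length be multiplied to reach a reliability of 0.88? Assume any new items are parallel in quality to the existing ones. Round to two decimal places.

Rearranging the Spearman-Brown formula for n,
n = r*(1 − r) / [ r (1 − r*) ]
n = 0.88(1 − 0.72) / [0.72(1 − 0.88)]
n = 0.2464 / 0.0864 ≈ 2.8519

2.85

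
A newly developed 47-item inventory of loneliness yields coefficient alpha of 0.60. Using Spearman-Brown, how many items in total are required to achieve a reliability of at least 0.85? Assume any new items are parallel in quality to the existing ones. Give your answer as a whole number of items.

178

Rearranging the Spearman-Brown formula for n,
n = r_target (1 − r_old) / [ r_old (1 − r_target) ]
n = [0.85 × 0.40] / [0.60 × 0.15]
  = 0.3400 / 0.0900 = 3.7778
Items needed = n × 47 = 3.7778 × 47 ≈ 177.56 → round up to 178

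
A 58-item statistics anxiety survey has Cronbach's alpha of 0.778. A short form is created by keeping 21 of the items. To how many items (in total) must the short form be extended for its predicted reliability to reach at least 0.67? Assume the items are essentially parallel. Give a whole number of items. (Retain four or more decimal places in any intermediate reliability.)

First, r for the 21-item form: n = 21/58 = 0.3621, so r_21 = 0.3621·0.778/(1 + (0.3621 − 1)·0.778) = 0.5593
Length factor from the short form to reach 0.67: n' = 0.67(1 − 0.5593) / [0.5593(1 − 0.67)] ≈ 1.5998
Total items = 1.5998 × 21 = 33.60, rounded up to 34.

34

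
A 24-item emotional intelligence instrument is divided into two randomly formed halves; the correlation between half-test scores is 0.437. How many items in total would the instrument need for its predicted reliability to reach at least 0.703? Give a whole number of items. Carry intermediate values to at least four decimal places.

37

r_full = 2(0.437)/(1 + 0.437) = 0.6082
n = r_tgt(1 − r_full) / [r_full(1 − r_tgt)] = 0.703 × 0.3918 / (0.6082 × 0.297) ≈ 1.5248
Required items = 1.5248 × 24 = 36.60, so 37 items.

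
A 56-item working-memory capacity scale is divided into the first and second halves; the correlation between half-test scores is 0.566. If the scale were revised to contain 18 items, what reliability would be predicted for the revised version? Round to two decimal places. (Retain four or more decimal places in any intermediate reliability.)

0.46

Spearman-Brown correction (n = 2): r_full = 2·0.566/(1 + 0.566) = 0.7229
Then adjust to 18 items: n = 18/56 = 0.3214
r_new = n·r_full / (1 + (n − 1)·r_full) = 0.2323 / 0.5094 ≈ 0.4560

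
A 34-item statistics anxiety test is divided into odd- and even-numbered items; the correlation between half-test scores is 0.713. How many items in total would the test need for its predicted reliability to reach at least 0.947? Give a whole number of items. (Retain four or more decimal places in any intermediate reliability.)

123

Corrected full-test reliability: r_full = 2 × 0.713 / (1 + 0.713) ≈ 0.8325
n = r_tgt(1 − r_full) / [r_full(1 − r_tgt)] = 0.947 × 0.1675 / (0.8325 × 0.053) ≈ 3.5950
Required items = 3.5950 × 34 = 122.23, so 123 items.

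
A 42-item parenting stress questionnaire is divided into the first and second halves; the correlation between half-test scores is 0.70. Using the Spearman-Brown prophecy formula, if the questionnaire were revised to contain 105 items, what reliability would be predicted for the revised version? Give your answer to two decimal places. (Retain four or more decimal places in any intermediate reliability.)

Full-test reliability from the split-half r: r_full = 2(0.70)/(1 + 0.70) = 0.8235
Length factor from 42 to 105 items: n = 105/42 = 2.5000
r_new = n·r_full / (1 + (n − 1)·r_full) = 2.0587 / 2.2352 ≈ 0.9210

0.92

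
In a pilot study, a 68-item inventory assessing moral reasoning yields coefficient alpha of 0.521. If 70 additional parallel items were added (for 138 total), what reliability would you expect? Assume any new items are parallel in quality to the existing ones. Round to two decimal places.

n = 138/68 = 2.0294
r_new = (2.0294 × 0.521) / (1 + (2.0294 − 1) × 0.521)
     = 1.0573 / 1.5363 = 0.6882

0.69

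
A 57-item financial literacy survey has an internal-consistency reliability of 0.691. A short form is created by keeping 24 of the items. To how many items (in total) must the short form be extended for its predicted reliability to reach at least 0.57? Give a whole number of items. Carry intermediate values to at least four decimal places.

34

First, r for the 24-item form: n = 24/57 = 0.4211, so r_24 = 0.4211·0.691/(1 + (0.4211 − 1)·0.691) = 0.4850
Length factor from the short form to reach 0.57: n' = 0.57(1 − 0.4850) / [0.4850(1 − 0.57)] ≈ 1.4076
Total items = 1.4076 × 24 = 33.78, rounded up to 34.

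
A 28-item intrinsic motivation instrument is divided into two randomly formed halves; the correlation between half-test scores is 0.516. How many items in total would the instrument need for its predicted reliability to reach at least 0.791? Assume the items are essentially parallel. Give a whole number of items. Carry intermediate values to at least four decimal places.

50

Corrected full-test reliability: r_full = 2 × 0.516 / (1 + 0.516) ≈ 0.6807
Solve Spearman-Brown for n: n = 0.791(1 − 0.6807) / [0.6807(1 − 0.791)] = 1.7753
Required items = 1.7753 × 28 = 49.71, so 50 items.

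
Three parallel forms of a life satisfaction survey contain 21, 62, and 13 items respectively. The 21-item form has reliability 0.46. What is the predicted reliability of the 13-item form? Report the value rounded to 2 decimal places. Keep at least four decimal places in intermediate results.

0.35

The 62-item form is not needed; work directly from the 21-item form with n = 13/21 = 0.6190.
r_{13} = n·r / (1 + (n − 1)·r) = 0.2847 / 0.8247 ≈ 0.3452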